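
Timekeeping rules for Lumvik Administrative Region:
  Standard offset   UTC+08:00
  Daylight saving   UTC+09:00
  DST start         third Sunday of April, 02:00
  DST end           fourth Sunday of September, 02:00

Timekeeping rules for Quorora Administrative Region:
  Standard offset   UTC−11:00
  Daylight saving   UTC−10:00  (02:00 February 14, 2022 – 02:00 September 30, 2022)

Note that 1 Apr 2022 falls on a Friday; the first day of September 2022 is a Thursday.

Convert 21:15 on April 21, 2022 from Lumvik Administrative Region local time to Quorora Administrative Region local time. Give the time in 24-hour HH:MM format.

02:15

1 April 2022 is a Friday, so the first Sunday is April 3 and the third is April 17.
1 September 2022 is a Thursday, so the first Sunday is September 4 and the fourth is September 25.
April 21, 2022 falls between 17 April and 25 September, so daylight saving is in effect and Lumvik Administrative Region is at UTC+09:00.
21:15 Lumvik Administrative Region − 9h = 12:15 UTC.
At the standard offset (UTC−11:00), 12:15 UTC − 11h = 01:15 Quorora Administrative Region standard time.
The standard-time date in Quorora Administrative Region, April 21, 2022, lies within the daylight-saving period (14 February – 30 September), so Quorora Administrative Region is on daylight time, UTC−10:00.
12:15 UTC − 10h = 02:15 Quorora Administrative Region.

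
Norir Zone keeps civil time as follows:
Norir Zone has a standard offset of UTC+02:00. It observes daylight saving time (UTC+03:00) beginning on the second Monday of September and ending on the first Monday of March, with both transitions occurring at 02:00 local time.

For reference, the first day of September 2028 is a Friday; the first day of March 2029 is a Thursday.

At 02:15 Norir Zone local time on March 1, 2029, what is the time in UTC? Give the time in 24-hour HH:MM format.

23:15

1 September 2028 is a Friday, so the first Monday is September 4 and the second is September 11.
1 March 2029 is a Thursday, so the first Monday is March 5.
March 1, 2029 lies within the daylight-saving period (11 September 2028 – 5 March 2029), so Norir Zone is on daylight time, UTC+03:00.
02:15 local − 3h = 23:15 UTC (rolling into the previous day, 28 February 2029).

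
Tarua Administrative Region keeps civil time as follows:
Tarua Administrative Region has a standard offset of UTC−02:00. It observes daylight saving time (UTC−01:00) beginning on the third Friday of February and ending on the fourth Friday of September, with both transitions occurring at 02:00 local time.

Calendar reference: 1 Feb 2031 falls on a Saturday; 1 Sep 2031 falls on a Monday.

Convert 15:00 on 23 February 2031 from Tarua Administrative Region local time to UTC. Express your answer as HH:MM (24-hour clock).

16:00

1 February 2031 is a Saturday, so the first Friday is February 7 and the third is February 21.
1 September 2031 is a Monday, so the first Friday is September 5 and the fourth is September 26.
23 February 2031 falls between 21 February and 26 September, so daylight saving is in effect and Tarua Administrative Region is at UTC−01:00.
15:00 local + 1h = 16:00 UTC.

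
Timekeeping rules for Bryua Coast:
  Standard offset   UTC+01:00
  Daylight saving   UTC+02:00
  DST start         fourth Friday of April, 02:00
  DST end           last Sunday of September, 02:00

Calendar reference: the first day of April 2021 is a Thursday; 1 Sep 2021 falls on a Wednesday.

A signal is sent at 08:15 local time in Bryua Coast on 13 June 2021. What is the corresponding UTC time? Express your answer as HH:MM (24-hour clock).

1 April 2021 is a Thursday, so the first Friday is April 2 and the fourth is April 23.
1 September 2021 is a Wednesday, so Sundays fall on 5, 12, 19, 26; the last is September 26.
13 June 2021 lies within the daylight-saving period (23 April – 26 September), so Bryua Coast is on daylight time, UTC+02:00.
08:15 local − 2h = 06:15 UTC.

06:15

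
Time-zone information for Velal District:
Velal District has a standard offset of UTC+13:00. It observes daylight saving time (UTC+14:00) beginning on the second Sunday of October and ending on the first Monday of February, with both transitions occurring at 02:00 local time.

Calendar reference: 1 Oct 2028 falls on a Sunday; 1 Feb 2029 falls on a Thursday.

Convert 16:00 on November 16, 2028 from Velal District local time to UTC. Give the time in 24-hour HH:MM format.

1 October 2028 is a Sunday, so the first Sunday is October 1 and the second is October 8.
1 February 2029 is a Thursday, so the first Monday is February 5.
Daylight saving runs 8 October 2028 – 5 February 2029; November 16, 2028 is inside that window, so Velal District is at UTC+14:00.
16:00 local − 14h = 02:00 UTC.

02:00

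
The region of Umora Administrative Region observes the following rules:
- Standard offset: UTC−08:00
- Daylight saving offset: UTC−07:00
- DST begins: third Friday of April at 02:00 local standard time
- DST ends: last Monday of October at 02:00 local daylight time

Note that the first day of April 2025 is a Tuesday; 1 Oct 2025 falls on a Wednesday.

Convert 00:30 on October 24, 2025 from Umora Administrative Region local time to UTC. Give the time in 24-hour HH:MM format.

07:30

1 April 2025 is a Tuesday, so the first Friday is April 4 and the third is April 18.
1 October 2025 is a Wednesday, so Mondays fall on 6, 13, 20, 27; the last is October 27.
Daylight saving runs 18 April – 27 October; October 24, 2025 is inside that window, so Umora Administrative Region is at UTC−07:00.
00:30 local + 7h = 07:30 UTC.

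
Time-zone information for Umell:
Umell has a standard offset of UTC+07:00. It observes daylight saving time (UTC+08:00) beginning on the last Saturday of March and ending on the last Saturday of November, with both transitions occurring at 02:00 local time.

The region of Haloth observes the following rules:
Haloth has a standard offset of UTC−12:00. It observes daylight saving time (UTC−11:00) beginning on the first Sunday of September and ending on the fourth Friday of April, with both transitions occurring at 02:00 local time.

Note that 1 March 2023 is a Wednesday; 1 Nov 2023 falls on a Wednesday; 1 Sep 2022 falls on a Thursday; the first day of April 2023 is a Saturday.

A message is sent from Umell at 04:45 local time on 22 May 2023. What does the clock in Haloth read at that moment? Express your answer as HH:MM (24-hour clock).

1 March 2023 is a Wednesday, so Saturdays fall on 4, 11, 18, 25; the last is March 25.
1 November 2023 is a Wednesday, so Saturdays fall on 4, 11, 18, 25; the last is November 25.
Daylight saving runs 25 March – 25 November; 22 May 2023 is inside that window, so Umell is at UTC+08:00.
04:45 Umell − 8h = 20:45 UTC (rolling into the previous day, 21 May 2023).
1 September 2022 is a Thursday, so the first Sunday is September 4.
1 April 2023 is a Saturday, so the first Friday is April 7 and the fourth is April 28.
At the standard offset (UTC−12:00), 20:45 UTC − 12h = 08:45 Haloth standard time.
The standard-time date in Haloth, 21 May 2023, does not fall between 4 September 2022 and 28 April 2023, so daylight saving is not in effect and Haloth is at UTC−12:00.
20:45 UTC − 12h = 08:45 Haloth.

08:45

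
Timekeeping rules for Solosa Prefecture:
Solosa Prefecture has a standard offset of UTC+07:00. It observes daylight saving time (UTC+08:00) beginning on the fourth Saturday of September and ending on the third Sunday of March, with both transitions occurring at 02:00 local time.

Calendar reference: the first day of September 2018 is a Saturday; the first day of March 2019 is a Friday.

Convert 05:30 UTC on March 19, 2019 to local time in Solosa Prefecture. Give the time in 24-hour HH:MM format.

12:30

1 September 2018 is a Saturday, so the first Saturday is September 1 and the fourth is September 22.
1 March 2019 is a Friday, so the first Sunday is March 3 and the third is March 17.
At the standard offset (UTC+07:00), 05:30 UTC + 7h = 12:30 Solosa Prefecture standard time.
Daylight saving runs 22 September 2018 – 17 March 2019; the standard-time date in Solosa Prefecture, March 19, 2019, is outside that window, so Solosa Prefecture is on standard time at UTC+07:00.
05:30 UTC + 7h = 12:30 local.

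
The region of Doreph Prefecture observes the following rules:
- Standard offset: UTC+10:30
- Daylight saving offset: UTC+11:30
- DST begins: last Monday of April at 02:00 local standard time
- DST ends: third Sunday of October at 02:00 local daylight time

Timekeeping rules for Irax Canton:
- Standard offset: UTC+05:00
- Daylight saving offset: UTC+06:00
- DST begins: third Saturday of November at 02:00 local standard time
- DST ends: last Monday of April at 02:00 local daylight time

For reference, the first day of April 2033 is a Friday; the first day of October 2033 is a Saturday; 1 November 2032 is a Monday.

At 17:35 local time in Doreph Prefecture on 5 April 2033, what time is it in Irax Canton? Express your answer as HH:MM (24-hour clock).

1 April 2033 is a Friday, so Mondays fall on 4, 11, 18, 25; the last is April 25.
1 October 2033 is a Saturday, so the first Sunday is October 2 and the third is October 16.
5 April 2033 is outside the daylight-saving period (25 April – 16 October), so Doreph Prefecture is on standard time, UTC+10:30.
17:35 Doreph Prefecture − 10h30m = 07:05 UTC.
1 November 2032 is a Monday, so the first Saturday is November 6 and the third is November 20.
1 April 2033 is a Friday, so Mondays fall on 4, 11, 18, 25; the last is April 25.
At the standard offset (UTC+05:00), 07:05 UTC + 5h = 12:05 Irax Canton standard time.
The standard-time date in Irax Canton, 5 April 2033, lies within the daylight-saving period (20 November 2032 – 25 April 2033), so Irax Canton is on daylight time, UTC+06:00.
07:05 UTC + 6h = 13:05 Irax Canton.

13:05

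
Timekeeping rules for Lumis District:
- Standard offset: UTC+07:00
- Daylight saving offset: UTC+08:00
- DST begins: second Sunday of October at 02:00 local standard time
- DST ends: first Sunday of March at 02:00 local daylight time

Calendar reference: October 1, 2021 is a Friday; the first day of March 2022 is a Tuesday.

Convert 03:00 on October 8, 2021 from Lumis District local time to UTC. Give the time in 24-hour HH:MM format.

1 October 2021 is a Friday, so the first Sunday is October 3 and the second is October 10.
1 March 2022 is a Tuesday, so the first Sunday is March 6.
October 8, 2021 does not fall between 10 October 2021 and 6 March 2022, so daylight saving is not in effect and Lumis District is at UTC+07:00.
03:00 local − 7h = 20:00 UTC (rolling into the previous day, 7 October 2021).

20:00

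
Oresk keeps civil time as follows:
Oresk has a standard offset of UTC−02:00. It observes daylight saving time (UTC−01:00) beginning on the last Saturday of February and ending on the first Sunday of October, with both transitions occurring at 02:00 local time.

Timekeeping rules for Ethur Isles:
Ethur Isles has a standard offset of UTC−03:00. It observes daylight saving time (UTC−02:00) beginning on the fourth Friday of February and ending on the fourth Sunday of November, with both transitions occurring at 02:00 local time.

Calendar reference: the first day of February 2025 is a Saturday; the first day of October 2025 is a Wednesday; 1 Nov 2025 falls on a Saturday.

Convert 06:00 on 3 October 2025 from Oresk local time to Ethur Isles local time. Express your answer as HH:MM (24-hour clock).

1 February 2025 is a Saturday, so Saturdays fall on 1, 8, 15, 22; the last is February 22.
1 October 2025 is a Wednesday, so the first Sunday is October 5.
3 October 2025 lies within the daylight-saving period (22 February – 5 October), so Oresk is on daylight time, UTC−01:00.
06:00 Oresk + 1h = 07:00 UTC.
1 February 2025 is a Saturday, so the first Friday is February 7 and the fourth is February 28.
1 November 2025 is a Saturday, so the first Sunday is November 2 and the fourth is November 23.
At the standard offset (UTC−03:00), 07:00 UTC − 3h = 04:00 Ethur Isles standard time.
The standard-time date in Ethur Isles, 3 October 2025, falls between 28 February and 23 November, so daylight saving is in effect and Ethur Isles is at UTC−02:00.
07:00 UTC − 2h = 05:00 Ethur Isles.

05:00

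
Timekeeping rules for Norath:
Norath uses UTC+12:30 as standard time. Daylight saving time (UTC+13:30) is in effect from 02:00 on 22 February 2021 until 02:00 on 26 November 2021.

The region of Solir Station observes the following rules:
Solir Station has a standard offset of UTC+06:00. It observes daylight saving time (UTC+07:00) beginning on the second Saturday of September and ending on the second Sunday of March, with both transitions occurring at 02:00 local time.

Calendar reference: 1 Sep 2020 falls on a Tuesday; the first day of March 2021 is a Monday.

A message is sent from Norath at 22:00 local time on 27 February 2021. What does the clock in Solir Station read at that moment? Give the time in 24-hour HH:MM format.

15:30

Daylight saving runs 22 February – 26 November; 27 February 2021 is inside that window, so Norath is at UTC+13:30.
22:00 Norath − 13h30m = 08:30 UTC.
1 September 2020 is a Tuesday, so the first Saturday is September 5 and the second is September 12.
1 March 2021 is a Monday, so the first Sunday is March 7 and the second is March 14.
At the standard offset (UTC+06:00), 08:30 UTC + 6h = 14:30 Solir Station standard time.
The standard-time date in Solir Station, 27 February 2021, lies within the daylight-saving period (12 September 2020 – 14 March 2021), so Solir Station is on daylight time, UTC+07:00.
08:30 UTC + 7h = 15:30 Solir Station.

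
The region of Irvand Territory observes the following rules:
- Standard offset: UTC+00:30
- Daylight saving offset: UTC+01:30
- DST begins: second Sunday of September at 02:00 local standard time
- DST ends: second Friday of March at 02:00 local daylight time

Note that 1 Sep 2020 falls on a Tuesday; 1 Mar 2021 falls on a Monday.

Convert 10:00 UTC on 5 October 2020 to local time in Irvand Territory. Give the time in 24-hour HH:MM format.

11:30

1 September 2020 is a Tuesday, so the first Sunday is September 6 and the second is September 13.
1 March 2021 is a Monday, so the first Friday is March 5 and the second is March 12.
At the standard offset (UTC+00:30), 10:00 UTC + 0h30m = 10:30 Irvand Territory standard time.
Daylight saving runs 13 September 2020 – 12 March 2021; the standard-time date in Irvand Territory, 5 October 2020, is inside that window, so Irvand Territory is at UTC+01:30.
10:00 UTC + 1h30m = 11:30 local.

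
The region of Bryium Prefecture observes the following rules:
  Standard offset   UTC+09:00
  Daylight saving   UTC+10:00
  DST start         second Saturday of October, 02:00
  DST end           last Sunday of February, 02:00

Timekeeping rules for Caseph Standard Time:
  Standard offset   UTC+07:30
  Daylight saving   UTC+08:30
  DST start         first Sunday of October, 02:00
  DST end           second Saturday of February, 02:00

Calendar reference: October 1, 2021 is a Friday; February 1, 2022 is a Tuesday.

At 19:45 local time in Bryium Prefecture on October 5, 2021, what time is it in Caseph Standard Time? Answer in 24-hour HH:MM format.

19:15

1 October 2021 is a Friday, so the first Saturday is October 2 and the second is October 9.
1 February 2022 is a Tuesday, so Sundays fall on 6, 13, 20, 27; the last is February 27.
Daylight saving runs 9 October 2021 – 27 February 2022; October 5, 2021 is outside that window, so Bryium Prefecture is on standard time at UTC+09:00.
19:45 Bryium Prefecture − 9h = 10:45 UTC.
1 October 2021 is a Friday, so the first Sunday is October 3.
1 February 2022 is a Tuesday, so the first Saturday is February 5 and the second is February 12.
At the standard offset (UTC+07:30), 10:45 UTC + 7h30m = 18:15 Caseph Standard Time standard time.
The standard-time date in Caseph Standard Time, October 5, 2021, falls between 3 October 2021 and 12 February 2022, so daylight saving is in effect and Caseph Standard Time is at UTC+08:30.
10:45 UTC + 8h30m = 19:15 Caseph Standard Time.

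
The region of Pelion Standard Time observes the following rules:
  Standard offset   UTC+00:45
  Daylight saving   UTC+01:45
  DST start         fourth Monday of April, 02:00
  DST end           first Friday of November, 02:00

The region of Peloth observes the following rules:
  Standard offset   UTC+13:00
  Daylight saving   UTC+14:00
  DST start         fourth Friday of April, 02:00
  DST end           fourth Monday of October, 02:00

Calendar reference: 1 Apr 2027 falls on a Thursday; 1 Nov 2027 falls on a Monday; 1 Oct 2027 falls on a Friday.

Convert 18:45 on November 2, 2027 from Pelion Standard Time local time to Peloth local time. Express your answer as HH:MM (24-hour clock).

06:00

1 April 2027 is a Thursday, so the first Monday is April 5 and the fourth is April 26.
1 November 2027 is a Monday, so the first Friday is November 5.
November 2, 2027 falls between 26 April and 5 November, so daylight saving is in effect and Pelion Standard Time is at UTC+01:45.
18:45 Pelion Standard Time − 1h45m = 17:00 UTC.
1 April 2027 is a Thursday, so the first Friday is April 2 and the fourth is April 23.
1 October 2027 is a Friday, so the first Monday is October 4 and the fourth is October 25.
At the standard offset (UTC+13:00), 17:00 UTC + 13h = 06:00 Peloth standard time (rolling into the next day, 3 November 2027).
Daylight saving runs 23 April – 25 October; the standard-time date in Peloth, November 3, 2027, is outside that window, so Peloth is on standard time at UTC+13:00.
17:00 UTC + 13h = 06:00 Peloth (rolling into the next day, 3 November 2027).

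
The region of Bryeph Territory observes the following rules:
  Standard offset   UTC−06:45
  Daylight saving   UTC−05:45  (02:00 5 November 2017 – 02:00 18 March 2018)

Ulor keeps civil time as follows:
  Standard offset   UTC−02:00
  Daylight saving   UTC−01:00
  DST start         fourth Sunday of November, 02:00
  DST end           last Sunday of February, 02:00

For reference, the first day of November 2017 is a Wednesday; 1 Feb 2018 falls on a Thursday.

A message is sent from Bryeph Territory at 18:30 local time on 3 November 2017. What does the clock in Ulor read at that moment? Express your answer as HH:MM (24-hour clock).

3 November 2017 does not fall between 5 November 2017 and 18 March 2018, so daylight saving is not in effect and Bryeph Territory is at UTC−06:45.
18:30 Bryeph Territory + 6h45m = 01:15 UTC (rolling into the next day, 4 November 2017).
1 November 2017 is a Wednesday, so the first Sunday is November 5 and the fourth is November 26.
1 February 2018 is a Thursday, so Sundays fall on 4, 11, 18, 25; the last is February 25.
At the standard offset (UTC−02:00), 01:15 UTC − 2h = 23:15 Ulor standard time (rolling into the previous day, 3 November 2017).
The standard-time date in Ulor, 3 November 2017, does not fall between 26 November 2017 and 25 February 2018, so daylight saving is not in effect and Ulor is at UTC−02:00.
01:15 UTC − 2h = 23:15 Ulor (rolling into the previous day, 3 November 2017).

23:15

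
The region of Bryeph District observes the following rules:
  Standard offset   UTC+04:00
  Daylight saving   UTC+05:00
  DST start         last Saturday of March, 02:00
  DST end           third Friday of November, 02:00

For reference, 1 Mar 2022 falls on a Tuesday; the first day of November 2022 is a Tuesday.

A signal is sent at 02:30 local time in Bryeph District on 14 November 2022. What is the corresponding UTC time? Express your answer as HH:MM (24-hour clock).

21:30

1 March 2022 is a Tuesday, so Saturdays fall on 5, 12, 19, 26; the last is March 26.
1 November 2022 is a Tuesday, so the first Friday is November 4 and the third is November 18.
14 November 2022 falls between 26 March and 18 November, so daylight saving is in effect and Bryeph District is at UTC+05:00.
02:30 local − 5h = 21:30 UTC (rolling into the previous day, 13 November 2022).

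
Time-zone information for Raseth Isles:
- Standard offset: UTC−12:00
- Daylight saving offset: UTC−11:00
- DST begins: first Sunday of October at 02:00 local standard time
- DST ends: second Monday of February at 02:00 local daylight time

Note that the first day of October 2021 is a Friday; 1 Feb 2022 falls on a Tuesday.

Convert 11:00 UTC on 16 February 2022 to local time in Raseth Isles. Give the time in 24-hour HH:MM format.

23:00

1 October 2021 is a Friday, so the first Sunday is October 3.
1 February 2022 is a Tuesday, so the first Monday is February 7 and the second is February 14.
At the standard offset (UTC−12:00), 11:00 UTC − 12h = 23:00 Raseth Isles standard time (rolling into the previous day, 15 February 2022).
The standard-time date in Raseth Isles, 15 February 2022, does not fall between 3 October 2021 and 14 February 2022, so daylight saving is not in effect and Raseth Isles is at UTC−12:00.
11:00 UTC − 12h = 23:00 local (rolling into the previous day, 15 February 2022).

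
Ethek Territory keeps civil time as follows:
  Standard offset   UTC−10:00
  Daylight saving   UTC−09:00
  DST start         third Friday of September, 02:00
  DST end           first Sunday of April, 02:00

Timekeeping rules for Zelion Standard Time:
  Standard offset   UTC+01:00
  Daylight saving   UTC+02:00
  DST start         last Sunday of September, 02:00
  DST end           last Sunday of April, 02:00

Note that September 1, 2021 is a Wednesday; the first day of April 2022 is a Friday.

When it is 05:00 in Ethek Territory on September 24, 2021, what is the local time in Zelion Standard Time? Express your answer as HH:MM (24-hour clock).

1 September 2021 is a Wednesday, so the first Friday is September 3 and the third is September 17.
1 April 2022 is a Friday, so the first Sunday is April 3.
September 24, 2021 falls between 17 September 2021 and 3 April 2022, so daylight saving is in effect and Ethek Territory is at UTC−09:00.
05:00 Ethek Territory + 9h = 14:00 UTC.
1 September 2021 is a Wednesday, so Sundays fall on 5, 12, 19, 26; the last is September 26.
1 April 2022 is a Friday, so Sundays fall on 3, 10, 17, 24; the last is April 24.
At the standard offset (UTC+01:00), 14:00 UTC + 1h = 15:00 Zelion Standard Time standard time.
The standard-time date in Zelion Standard Time, September 24, 2021, does not fall between 26 September 2021 and 24 April 2022, so daylight saving is not in effect and Zelion Standard Time is at UTC+01:00.
14:00 UTC + 1h = 15:00 Zelion Standard Time.

15:00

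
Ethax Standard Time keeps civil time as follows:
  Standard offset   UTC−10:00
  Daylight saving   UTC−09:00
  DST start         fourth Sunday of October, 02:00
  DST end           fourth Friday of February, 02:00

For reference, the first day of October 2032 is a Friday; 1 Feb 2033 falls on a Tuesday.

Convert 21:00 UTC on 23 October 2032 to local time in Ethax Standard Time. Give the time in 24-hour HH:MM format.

1 October 2032 is a Friday, so the first Sunday is October 3 and the fourth is October 24.
1 February 2033 is a Tuesday, so the first Friday is February 4 and the fourth is February 25.
At the standard offset (UTC−10:00), 21:00 UTC − 10h = 11:00 Ethax Standard Time standard time.
The standard-time date in Ethax Standard Time, 23 October 2032, does not fall between 24 October 2032 and 25 February 2033, so daylight saving is not in effect and Ethax Standard Time is at UTC−10:00.
21:00 UTC − 10h = 11:00 local.

11:00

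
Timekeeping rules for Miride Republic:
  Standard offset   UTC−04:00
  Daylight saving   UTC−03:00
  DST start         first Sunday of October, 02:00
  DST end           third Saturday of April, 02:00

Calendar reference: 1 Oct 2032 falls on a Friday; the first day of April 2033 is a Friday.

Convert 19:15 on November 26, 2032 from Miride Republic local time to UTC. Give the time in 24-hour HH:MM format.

22:15

1 October 2032 is a Friday, so the first Sunday is October 3.
1 April 2033 is a Friday, so the first Saturday is April 2 and the third is April 16.
November 26, 2032 lies within the daylight-saving period (3 October 2032 – 16 April 2033), so Miride Republic is on daylight time, UTC−03:00.
19:15 local + 3h = 22:15 UTC.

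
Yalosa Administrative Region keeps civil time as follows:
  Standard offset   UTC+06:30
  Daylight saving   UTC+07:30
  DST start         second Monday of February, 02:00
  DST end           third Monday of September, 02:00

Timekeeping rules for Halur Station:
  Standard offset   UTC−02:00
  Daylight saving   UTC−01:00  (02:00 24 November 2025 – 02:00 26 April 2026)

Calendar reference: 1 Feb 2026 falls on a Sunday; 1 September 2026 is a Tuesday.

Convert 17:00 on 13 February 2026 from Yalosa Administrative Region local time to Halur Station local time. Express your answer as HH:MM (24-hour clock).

08:30

1 February 2026 is a Sunday, so the first Monday is February 2 and the second is February 9.
1 September 2026 is a Tuesday, so the first Monday is September 7 and the third is September 21.
13 February 2026 falls between 9 February and 21 September, so daylight saving is in effect and Yalosa Administrative Region is at UTC+07:30.
17:00 Yalosa Administrative Region − 7h30m = 09:30 UTC.
At the standard offset (UTC−02:00), 09:30 UTC − 2h = 07:30 Halur Station standard time.
The standard-time date in Halur Station, 13 February 2026, falls between 24 November 2025 and 26 April 2026, so daylight saving is in effect and Halur Station is at UTC−01:00.
09:30 UTC − 1h = 08:30 Halur Station.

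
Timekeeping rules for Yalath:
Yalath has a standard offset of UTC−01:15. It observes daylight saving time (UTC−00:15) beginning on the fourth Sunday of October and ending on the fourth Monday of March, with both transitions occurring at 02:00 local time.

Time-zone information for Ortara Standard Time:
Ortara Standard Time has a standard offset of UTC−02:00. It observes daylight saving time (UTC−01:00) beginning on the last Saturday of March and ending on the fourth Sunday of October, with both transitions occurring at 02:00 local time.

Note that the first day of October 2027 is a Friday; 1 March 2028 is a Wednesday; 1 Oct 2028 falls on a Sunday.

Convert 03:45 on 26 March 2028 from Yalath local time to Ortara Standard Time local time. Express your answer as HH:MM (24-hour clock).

1 October 2027 is a Friday, so the first Sunday is October 3 and the fourth is October 24.
1 March 2028 is a Wednesday, so the first Monday is March 6 and the fourth is March 27.
26 March 2028 falls between 24 October 2027 and 27 March 2028, so daylight saving is in effect and Yalath is at UTC−00:15.
03:45 Yalath + 0h15m = 04:00 UTC.
1 March 2028 is a Wednesday, so Saturdays fall on 4, 11, 18, 25; the last is March 25.
1 October 2028 is a Sunday, so the first Sunday is October 1 and the fourth is October 22.
At the standard offset (UTC−02:00), 04:00 UTC − 2h = 02:00 Ortara Standard Time standard time.
The standard-time date in Ortara Standard Time, 26 March 2028, lies within the daylight-saving period (25 March – 22 October), so Ortara Standard Time is on daylight time, UTC−01:00.
04:00 UTC − 1h = 03:00 Ortara Standard Time.

03:00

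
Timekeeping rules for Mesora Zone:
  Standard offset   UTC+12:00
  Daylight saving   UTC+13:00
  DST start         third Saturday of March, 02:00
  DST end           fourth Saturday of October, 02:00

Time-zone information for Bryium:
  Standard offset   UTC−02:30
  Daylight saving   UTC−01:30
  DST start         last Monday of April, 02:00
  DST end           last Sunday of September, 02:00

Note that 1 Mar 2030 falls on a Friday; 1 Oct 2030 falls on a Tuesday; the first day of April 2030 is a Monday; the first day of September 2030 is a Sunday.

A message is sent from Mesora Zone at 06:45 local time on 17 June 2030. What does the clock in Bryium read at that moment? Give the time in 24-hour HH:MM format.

16:15

1 March 2030 is a Friday, so the first Saturday is March 2 and the third is March 16.
1 October 2030 is a Tuesday, so the first Saturday is October 5 and the fourth is October 26.
17 June 2030 lies within the daylight-saving period (16 March – 26 October), so Mesora Zone is on daylight time, UTC+13:00.
06:45 Mesora Zone − 13h = 17:45 UTC (rolling into the previous day, 16 June 2030).
1 April 2030 is a Monday, so Mondays fall on 1, 8, 15, 22, 29; the last is April 29.
1 September 2030 is a Sunday, so Sundays fall on 1, 8, 15, 22, 29; the last is September 29.
At the standard offset (UTC−02:30), 17:45 UTC − 2h30m = 15:15 Bryium standard time.
Daylight saving runs 29 April – 29 September; the standard-time date in Bryium, 16 June 2030, is inside that window, so Bryium is at UTC−01:30.
17:45 UTC − 1h30m = 16:15 Bryium.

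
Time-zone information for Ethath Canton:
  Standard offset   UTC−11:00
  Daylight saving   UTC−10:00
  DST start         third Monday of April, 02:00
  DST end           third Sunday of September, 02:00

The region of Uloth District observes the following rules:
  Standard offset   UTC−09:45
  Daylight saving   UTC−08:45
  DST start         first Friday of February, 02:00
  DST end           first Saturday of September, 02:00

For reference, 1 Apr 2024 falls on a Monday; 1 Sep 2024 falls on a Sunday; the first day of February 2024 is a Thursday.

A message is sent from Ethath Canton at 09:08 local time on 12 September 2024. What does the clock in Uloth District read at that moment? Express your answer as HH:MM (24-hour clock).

1 April 2024 is a Monday, so the first Monday is April 1 and the third is April 15.
1 September 2024 is a Sunday, so the first Sunday is September 1 and the third is September 15.
12 September 2024 falls between 15 April and 15 September, so daylight saving is in effect and Ethath Canton is at UTC−10:00.
09:08 Ethath Canton + 10h = 19:08 UTC.
1 February 2024 is a Thursday, so the first Friday is February 2.
1 September 2024 is a Sunday, so the first Saturday is September 7.
At the standard offset (UTC−09:45), 19:08 UTC − 9h45m = 09:23 Uloth District standard time.
Daylight saving runs 2 February – 7 September; the standard-time date in Uloth District, 12 September 2024, is outside that window, so Uloth District is on standard time at UTC−09:45.
19:08 UTC − 9h45m = 09:23 Uloth District.

09:23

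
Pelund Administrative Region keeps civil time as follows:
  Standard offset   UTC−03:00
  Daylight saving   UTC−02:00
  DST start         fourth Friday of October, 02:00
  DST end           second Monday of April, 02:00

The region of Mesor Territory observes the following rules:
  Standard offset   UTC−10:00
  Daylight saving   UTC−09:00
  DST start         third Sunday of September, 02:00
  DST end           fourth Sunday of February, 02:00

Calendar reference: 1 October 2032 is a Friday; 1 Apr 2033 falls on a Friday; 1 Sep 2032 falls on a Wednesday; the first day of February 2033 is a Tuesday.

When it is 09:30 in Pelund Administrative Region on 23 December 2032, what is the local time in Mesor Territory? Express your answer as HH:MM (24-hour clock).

02:30

1 October 2032 is a Friday, so the first Friday is October 1 and the fourth is October 22.
1 April 2033 is a Friday, so the first Monday is April 4 and the second is April 11.
23 December 2032 lies within the daylight-saving period (22 October 2032 – 11 April 2033), so Pelund Administrative Region is on daylight time, UTC−02:00.
09:30 Pelund Administrative Region + 2h = 11:30 UTC.
1 September 2032 is a Wednesday, so the first Sunday is September 5 and the third is September 19.
1 February 2033 is a Tuesday, so the first Sunday is February 6 and the fourth is February 27.
At the standard offset (UTC−10:00), 11:30 UTC − 10h = 01:30 Mesor Territory standard time.
The standard-time date in Mesor Territory, 23 December 2032, lies within the daylight-saving period (19 September 2032 – 27 February 2033), so Mesor Territory is on daylight time, UTC−09:00.
11:30 UTC − 9h = 02:30 Mesor Territory.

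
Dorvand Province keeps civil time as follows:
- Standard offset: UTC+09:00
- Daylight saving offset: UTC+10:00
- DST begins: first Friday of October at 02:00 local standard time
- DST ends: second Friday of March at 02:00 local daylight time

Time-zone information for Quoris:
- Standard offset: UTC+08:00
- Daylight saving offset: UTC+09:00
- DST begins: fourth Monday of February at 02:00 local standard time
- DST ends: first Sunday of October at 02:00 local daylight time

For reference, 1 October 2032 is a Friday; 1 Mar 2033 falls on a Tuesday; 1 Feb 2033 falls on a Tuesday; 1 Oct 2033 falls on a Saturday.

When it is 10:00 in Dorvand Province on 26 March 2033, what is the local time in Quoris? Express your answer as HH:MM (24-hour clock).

1 October 2032 is a Friday, so the first Friday is October 1.
1 March 2033 is a Tuesday, so the first Friday is March 4 and the second is March 11.
26 March 2033 is outside the daylight-saving period (1 October 2032 – 11 March 2033), so Dorvand Province is on standard time, UTC+09:00.
10:00 Dorvand Province − 9h = 01:00 UTC.
1 February 2033 is a Tuesday, so the first Monday is February 7 and the fourth is February 28.
1 October 2033 is a Saturday, so the first Sunday is October 2.
At the standard offset (UTC+08:00), 01:00 UTC + 8h = 09:00 Quoris standard time.
Daylight saving runs 28 February – 2 October; the standard-time date in Quoris, 26 March 2033, is inside that window, so Quoris is at UTC+09:00.
01:00 UTC + 9h = 10:00 Quoris.

10:00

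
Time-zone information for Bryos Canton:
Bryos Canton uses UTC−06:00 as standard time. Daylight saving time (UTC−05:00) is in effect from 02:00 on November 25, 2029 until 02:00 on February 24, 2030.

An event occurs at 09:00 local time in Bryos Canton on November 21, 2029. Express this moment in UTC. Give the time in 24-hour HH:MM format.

Daylight saving runs 25 November 2029 – 24 February 2030; November 21, 2029 is outside that window, so Bryos Canton is on standard time at UTC−06:00.
09:00 local + 6h = 15:00 UTC.

15:00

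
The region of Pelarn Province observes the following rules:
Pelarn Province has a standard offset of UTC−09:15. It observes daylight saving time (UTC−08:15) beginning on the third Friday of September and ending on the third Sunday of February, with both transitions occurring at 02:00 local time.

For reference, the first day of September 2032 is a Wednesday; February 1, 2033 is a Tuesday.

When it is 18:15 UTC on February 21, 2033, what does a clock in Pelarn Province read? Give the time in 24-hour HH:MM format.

1 September 2032 is a Wednesday, so the first Friday is September 3 and the third is September 17.
1 February 2033 is a Tuesday, so the first Sunday is February 6 and the third is February 20.
At the standard offset (UTC−09:15), 18:15 UTC − 9h15m = 09:00 Pelarn Province standard time.
The standard-time date in Pelarn Province, February 21, 2033, is outside the daylight-saving period (17 September 2032 – 20 February 2033), so Pelarn Province is on standard time, UTC−09:15.
18:15 UTC − 9h15m = 09:00 local.

09:00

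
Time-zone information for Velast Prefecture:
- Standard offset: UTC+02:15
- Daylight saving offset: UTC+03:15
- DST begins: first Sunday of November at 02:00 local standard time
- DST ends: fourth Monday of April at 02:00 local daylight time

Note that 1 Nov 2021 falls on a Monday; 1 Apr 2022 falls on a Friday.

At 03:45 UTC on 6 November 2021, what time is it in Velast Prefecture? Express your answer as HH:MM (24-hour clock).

06:00

1 November 2021 is a Monday, so the first Sunday is November 7.
1 April 2022 is a Friday, so the first Monday is April 4 and the fourth is April 25.
At the standard offset (UTC+02:15), 03:45 UTC + 2h15m = 06:00 Velast Prefecture standard time.
The standard-time date in Velast Prefecture, 6 November 2021, is outside the daylight-saving period (7 November 2021 – 25 April 2022), so Velast Prefecture is on standard time, UTC+02:15.
03:45 UTC + 2h15m = 06:00 local.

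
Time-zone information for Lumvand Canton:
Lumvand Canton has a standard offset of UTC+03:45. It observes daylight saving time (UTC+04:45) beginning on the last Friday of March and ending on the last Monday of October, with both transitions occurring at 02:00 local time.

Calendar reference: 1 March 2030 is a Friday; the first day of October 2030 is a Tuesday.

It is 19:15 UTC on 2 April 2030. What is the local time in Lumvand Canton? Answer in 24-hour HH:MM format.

00:00

1 March 2030 is a Friday, so Fridays fall on 1, 8, 15, 22, 29; the last is March 29.
1 October 2030 is a Tuesday, so Mondays fall on 7, 14, 21, 28; the last is October 28.
At the standard offset (UTC+03:45), 19:15 UTC + 3h45m = 23:00 Lumvand Canton standard time.
The standard-time date in Lumvand Canton, 2 April 2030, falls between 29 March and 28 October, so daylight saving is in effect and Lumvand Canton is at UTC+04:45.
19:15 UTC + 4h45m = 00:00 local (rolling into the next day, 3 April 2030).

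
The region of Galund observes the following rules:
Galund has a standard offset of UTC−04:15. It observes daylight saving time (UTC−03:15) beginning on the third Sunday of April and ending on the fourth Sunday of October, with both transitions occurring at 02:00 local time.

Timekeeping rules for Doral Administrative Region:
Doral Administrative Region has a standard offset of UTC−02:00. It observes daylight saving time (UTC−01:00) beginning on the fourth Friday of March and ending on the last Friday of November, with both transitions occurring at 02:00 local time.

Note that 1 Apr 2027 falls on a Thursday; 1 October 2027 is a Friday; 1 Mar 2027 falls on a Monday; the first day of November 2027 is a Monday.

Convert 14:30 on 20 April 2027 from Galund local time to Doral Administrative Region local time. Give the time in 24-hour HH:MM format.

16:45

1 April 2027 is a Thursday, so the first Sunday is April 4 and the third is April 18.
1 October 2027 is a Friday, so the first Sunday is October 3 and the fourth is October 24.
20 April 2027 falls between 18 April and 24 October, so daylight saving is in effect and Galund is at UTC−03:15.
14:30 Galund + 3h15m = 17:45 UTC.
1 March 2027 is a Monday, so the first Friday is March 5 and the fourth is March 26.
1 November 2027 is a Monday, so Fridays fall on 5, 12, 19, 26; the last is November 26.
At the standard offset (UTC−02:00), 17:45 UTC − 2h = 15:45 Doral Administrative Region standard time.
Daylight saving runs 26 March – 26 November; the standard-time date in Doral Administrative Region, 20 April 2027, is inside that window, so Doral Administrative Region is at UTC−01:00.
17:45 UTC − 1h = 16:45 Doral Administrative Region.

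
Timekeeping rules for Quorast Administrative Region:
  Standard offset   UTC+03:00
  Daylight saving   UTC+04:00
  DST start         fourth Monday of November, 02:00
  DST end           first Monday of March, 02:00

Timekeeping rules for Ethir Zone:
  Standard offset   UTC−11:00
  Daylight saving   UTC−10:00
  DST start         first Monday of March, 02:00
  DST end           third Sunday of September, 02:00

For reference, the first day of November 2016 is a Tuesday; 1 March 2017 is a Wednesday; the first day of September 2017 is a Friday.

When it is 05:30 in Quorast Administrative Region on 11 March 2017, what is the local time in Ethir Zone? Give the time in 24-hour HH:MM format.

1 November 2016 is a Tuesday, so the first Monday is November 7 and the fourth is November 28.
1 March 2017 is a Wednesday, so the first Monday is March 6.
11 March 2017 is outside the daylight-saving period (28 November 2016 – 6 March 2017), so Quorast Administrative Region is on standard time, UTC+03:00.
05:30 Quorast Administrative Region − 3h = 02:30 UTC.
1 March 2017 is a Wednesday, so the first Monday is March 6.
1 September 2017 is a Friday, so the first Sunday is September 3 and the third is September 17.
At the standard offset (UTC−11:00), 02:30 UTC − 11h = 15:30 Ethir Zone standard time (rolling into the previous day, 10 March 2017).
Daylight saving runs 6 March – 17 September; the standard-time date in Ethir Zone, 10 March 2017, is inside that window, so Ethir Zone is at UTC−10:00.
02:30 UTC − 10h = 16:30 Ethir Zone (rolling into the previous day, 10 March 2017).

16:30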